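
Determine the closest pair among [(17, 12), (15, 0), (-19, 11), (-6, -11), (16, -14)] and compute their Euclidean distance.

Computing all pairwise distances among 5 points:

d((17, 12), (15, 0)) = 12.1655 <-- minimum
d((17, 12), (-19, 11)) = 36.0139
d((17, 12), (-6, -11)) = 32.5269
d((17, 12), (16, -14)) = 26.0192
d((15, 0), (-19, 11)) = 35.7351
d((15, 0), (-6, -11)) = 23.7065
d((15, 0), (16, -14)) = 14.0357
d((-19, 11), (-6, -11)) = 25.5539
d((-19, 11), (16, -14)) = 43.0116
d((-6, -11), (16, -14)) = 22.2036

Closest pair: (17, 12) and (15, 0) with distance 12.1655

The closest pair is (17, 12) and (15, 0) with Euclidean distance 12.1655. For 5 points, brute-force pairwise comparison is shown above. For large n, the divide-and-conquer algorithm (sort by x, recurse on halves, check the dividing strip) achieves O(n log n).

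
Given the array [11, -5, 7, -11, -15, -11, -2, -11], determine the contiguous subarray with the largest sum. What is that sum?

Using Kadane's algorithm on [11, -5, 7, -11, -15, -11, -2, -11]:

Scanning through the array:
Position 1 (value -5): max_ending_here = 6, max_so_far = 11
Position 2 (value 7): max_ending_here = 13, max_so_far = 13
Position 3 (value -11): max_ending_here = 2, max_so_far = 13
Position 4 (value -15): max_ending_here = -13, max_so_far = 13
Position 5 (value -11): max_ending_here = -11, max_so_far = 13
Position 6 (value -2): max_ending_here = -2, max_so_far = 13
Position 7 (value -11): max_ending_here = -11, max_so_far = 13

Maximum subarray: [11, -5, 7]
Maximum sum: 13

The maximum subarray is [11, -5, 7] with sum 13. This subarray runs from index 0 to index 2.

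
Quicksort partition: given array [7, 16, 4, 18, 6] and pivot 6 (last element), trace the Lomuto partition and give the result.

Lomuto partition with pivot = 6:

Initial array: [7, 16, 4, 18, 6]

arr[0]=7 > 6: no swap
arr[1]=16 > 6: no swap
arr[2]=4 <= 6: swap with position 0, array becomes [4, 16, 7, 18, 6]
arr[3]=18 > 6: no swap

Place pivot at position 1: [4, 6, 7, 18, 16]
Pivot position: 1

After partitioning with pivot 6, the array becomes [4, 6, 7, 18, 16]. The pivot is placed at index 1. All elements to the left of the pivot are <= 6, and all elements to the right are > 6.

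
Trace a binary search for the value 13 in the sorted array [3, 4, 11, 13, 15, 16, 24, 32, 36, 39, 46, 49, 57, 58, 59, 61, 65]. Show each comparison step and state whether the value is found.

Binary search for 13 in [3, 4, 11, 13, 15, 16, 24, 32, 36, 39, 46, 49, 57, 58, 59, 61, 65]:

lo=0, hi=16, mid=8, arr[mid]=36 -> 36 > 13, search left half
lo=0, hi=7, mid=3, arr[mid]=13 -> Found target at index 3!

Binary search finds 13 at index 3 after 2 comparisons. The search repeatedly halves the search space by comparing with the middle element.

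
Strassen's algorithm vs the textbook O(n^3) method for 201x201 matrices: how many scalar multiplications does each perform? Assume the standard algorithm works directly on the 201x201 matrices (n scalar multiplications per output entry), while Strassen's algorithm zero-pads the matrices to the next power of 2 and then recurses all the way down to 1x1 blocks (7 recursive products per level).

Matrix multiplication for 201x201 matrices:

Strassen's algorithm requires power-of-2 dimensions. Pad 201x201 to 256x256 (next power of 2).

Standard algorithm: 201^3 = 8120601 multiplications
Strassen's algorithm: 7^(log2(256)) = 7^8 = 5764801 multiplications
Savings: 8120601 - 5764801 = 2355800 multiplications

Standard: 8120601 multiplications (201^3). Strassen: 5764801 multiplications (7^8, after padding to 256x256). Strassen reduces 8 recursive multiplications to 7 at each level.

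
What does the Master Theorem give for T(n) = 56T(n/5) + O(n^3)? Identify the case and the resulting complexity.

Master Theorem for T(n) = 56T(n/5) + O(n^3):

a = 56, b = 5, c = 3
log_b(a) = log_5(56) = 2.5011

Case 3: c = 3 > log_5(56) = 2.5011
T(n) = O(n^3) = O(n^3)

For T(n) = 56T(n/5) + O(n^3): log_5(56) = 2.5011. This is Case 3 of the Master Theorem (c > log_b(a), work dominated by root), giving O(n^3).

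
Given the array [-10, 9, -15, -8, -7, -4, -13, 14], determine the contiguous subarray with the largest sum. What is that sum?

Using Kadane's algorithm on [-10, 9, -15, -8, -7, -4, -13, 14]:

Scanning through the array:
Position 1 (value 9): max_ending_here = 9, max_so_far = 9
Position 2 (value -15): max_ending_here = -6, max_so_far = 9
Position 3 (value -8): max_ending_here = -8, max_so_far = 9
Position 4 (value -7): max_ending_here = -7, max_so_far = 9
Position 5 (value -4): max_ending_here = -4, max_so_far = 9
Position 6 (value -13): max_ending_here = -13, max_so_far = 9
Position 7 (value 14): max_ending_here = 14, max_so_far = 14

Maximum subarray: [14]
Maximum sum: 14

The maximum subarray is [14] with sum 14. This subarray runs from index 7 to index 7.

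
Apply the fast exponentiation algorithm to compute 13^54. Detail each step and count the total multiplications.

Computing 13^54 by squaring (build up from 13^1; each line after the first costs one multiplication):

13^1 = 13
13^2 = (13^1)^2 = 13^2 = 169
13^3 = 13 * 13^2 = 13 * 169 = 2197
13^6 = (13^3)^2 = 2197^2 = 4826809
13^12 = (13^6)^2 = 4826809^2 = 23298085122481
13^13 = 13 * 13^12 = 13 * 23298085122481 = 302875106592253
13^26 = (13^13)^2 = 302875106592253^2 = 91733330193268616658399616009
13^27 = 13 * 13^26 = 13 * 91733330193268616658399616009 = 1192533292512492016559195008117
13^54 = (13^27)^2 = 1192533292512492016559195008117^2 = 1422135653750684847524758738836375672734734444846971695885689

Result: 1422135653750684847524758738836375672734734444846971695885689
Multiplications needed: 8 (8 lines after 13^1)

13^54 = 1422135653750684847524758738836375672734734444846971695885689. Using exponentiation by squaring, this requires 8 multiplications. The key idea: if the exponent is even, square the half-power; if odd, multiply by the base once.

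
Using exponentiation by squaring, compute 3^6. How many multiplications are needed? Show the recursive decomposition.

Computing 3^6 by squaring (build up from 3^1; each line after the first costs one multiplication):

3^1 = 3
3^2 = (3^1)^2 = 3^2 = 9
3^3 = 3 * 3^2 = 3 * 9 = 27
3^6 = (3^3)^2 = 27^2 = 729

Result: 729
Multiplications needed: 3 (3 lines after 3^1)

3^6 = 729. Using exponentiation by squaring, this requires 3 multiplications. The key idea: if the exponent is even, square the half-power; if odd, multiply by the base once.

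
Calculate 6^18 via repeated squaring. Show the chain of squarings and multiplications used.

Computing 6^18 by squaring (build up from 6^1; each line after the first costs one multiplication):

6^1 = 6
6^2 = (6^1)^2 = 6^2 = 36
6^4 = (6^2)^2 = 36^2 = 1296
6^8 = (6^4)^2 = 1296^2 = 1679616
6^9 = 6 * 6^8 = 6 * 1679616 = 10077696
6^18 = (6^9)^2 = 10077696^2 = 101559956668416

Result: 101559956668416
Multiplications needed: 5 (5 lines after 6^1)

6^18 = 101559956668416. Using exponentiation by squaring, this requires 5 multiplications. The key idea: if the exponent is even, square the half-power; if odd, multiply by the base once.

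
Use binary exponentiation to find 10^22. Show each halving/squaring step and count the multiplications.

Computing 10^22 by squaring (build up from 10^1; each line after the first costs one multiplication):

10^1 = 10
10^2 = (10^1)^2 = 10^2 = 100
10^4 = (10^2)^2 = 100^2 = 10000
10^5 = 10 * 10^4 = 10 * 10000 = 100000
10^10 = (10^5)^2 = 100000^2 = 10000000000
10^11 = 10 * 10^10 = 10 * 10000000000 = 100000000000
10^22 = (10^11)^2 = 100000000000^2 = 10000000000000000000000

Result: 10000000000000000000000
Multiplications needed: 6 (6 lines after 10^1)

10^22 = 10000000000000000000000. Using exponentiation by squaring, this requires 6 multiplications. The key idea: if the exponent is even, square the half-power; if odd, multiply by the base once.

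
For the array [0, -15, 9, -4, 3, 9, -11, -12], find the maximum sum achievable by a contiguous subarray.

Using Kadane's algorithm on [0, -15, 9, -4, 3, 9, -11, -12]:

Scanning through the array:
Position 1 (value -15): max_ending_here = -15, max_so_far = 0
Position 2 (value 9): max_ending_here = 9, max_so_far = 9
Position 3 (value -4): max_ending_here = 5, max_so_far = 9
Position 4 (value 3): max_ending_here = 8, max_so_far = 9
Position 5 (value 9): max_ending_here = 17, max_so_far = 17
Position 6 (value -11): max_ending_here = 6, max_so_far = 17
Position 7 (value -12): max_ending_here = -6, max_so_far = 17

Maximum subarray: [9, -4, 3, 9]
Maximum sum: 17

The maximum subarray is [9, -4, 3, 9] with sum 17. This subarray runs from index 2 to index 5.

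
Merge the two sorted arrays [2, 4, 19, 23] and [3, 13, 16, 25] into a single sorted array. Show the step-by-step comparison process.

Merging process:

Compare 2 vs 3: take 2 from left. Merged: [2]
Compare 4 vs 3: take 3 from right. Merged: [2, 3]
Compare 4 vs 13: take 4 from left. Merged: [2, 3, 4]
Compare 19 vs 13: take 13 from right. Merged: [2, 3, 4, 13]
Compare 19 vs 16: take 16 from right. Merged: [2, 3, 4, 13, 16]
Compare 19 vs 25: take 19 from left. Merged: [2, 3, 4, 13, 16, 19]
Compare 23 vs 25: take 23 from left. Merged: [2, 3, 4, 13, 16, 19, 23]
Append remaining from right: [25]. Merged: [2, 3, 4, 13, 16, 19, 23, 25]

Final merged array: [2, 3, 4, 13, 16, 19, 23, 25]
Total comparisons: 7

The merged array is [2, 3, 4, 13, 16, 19, 23, 25], requiring 7 comparisons. The merge step runs in O(n) time where n is the total number of elements.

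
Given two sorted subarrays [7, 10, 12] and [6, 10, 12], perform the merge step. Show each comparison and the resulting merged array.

Merging process:

Compare 7 vs 6: take 6 from right. Merged: [6]
Compare 7 vs 10: take 7 from left. Merged: [6, 7]
Compare 10 vs 10: take 10 from left. Merged: [6, 7, 10]
Compare 12 vs 10: take 10 from right. Merged: [6, 7, 10, 10]
Compare 12 vs 12: take 12 from left. Merged: [6, 7, 10, 10, 12]
Append remaining from right: [12]. Merged: [6, 7, 10, 10, 12, 12]

Final merged array: [6, 7, 10, 10, 12, 12]
Total comparisons: 5

The merged array is [6, 7, 10, 10, 12, 12], requiring 5 comparisons. The merge step runs in O(n) time where n is the total number of elements.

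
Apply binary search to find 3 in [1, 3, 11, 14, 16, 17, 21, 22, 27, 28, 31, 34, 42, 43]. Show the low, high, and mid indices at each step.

Binary search for 3 in [1, 3, 11, 14, 16, 17, 21, 22, 27, 28, 31, 34, 42, 43]:

lo=0, hi=13, mid=6, arr[mid]=21 -> 21 > 3, search left half
lo=0, hi=5, mid=2, arr[mid]=11 -> 11 > 3, search left half
lo=0, hi=1, mid=0, arr[mid]=1 -> 1 < 3, search right half
lo=1, hi=1, mid=1, arr[mid]=3 -> Found target at index 1!

Binary search finds 3 at index 1 after 4 comparisons. The search repeatedly halves the search space by comparing with the middle element.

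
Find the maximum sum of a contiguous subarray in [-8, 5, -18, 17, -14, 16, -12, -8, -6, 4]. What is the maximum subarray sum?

Using Kadane's algorithm on [-8, 5, -18, 17, -14, 16, -12, -8, -6, 4]:

Scanning through the array:
Position 1 (value 5): max_ending_here = 5, max_so_far = 5
Position 2 (value -18): max_ending_here = -13, max_so_far = 5
Position 3 (value 17): max_ending_here = 17, max_so_far = 17
Position 4 (value -14): max_ending_here = 3, max_so_far = 17
Position 5 (value 16): max_ending_here = 19, max_so_far = 19
Position 6 (value -12): max_ending_here = 7, max_so_far = 19
Position 7 (value -8): max_ending_here = -1, max_so_far = 19
Position 8 (value -6): max_ending_here = -6, max_so_far = 19
Position 9 (value 4): max_ending_here = 4, max_so_far = 19

Maximum subarray: [17, -14, 16]
Maximum sum: 19

The maximum subarray is [17, -14, 16] with sum 19. This subarray runs from index 3 to index 5.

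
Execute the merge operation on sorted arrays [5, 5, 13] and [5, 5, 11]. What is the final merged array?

Merging process:

Compare 5 vs 5: take 5 from left. Merged: [5]
Compare 5 vs 5: take 5 from left. Merged: [5, 5]
Compare 13 vs 5: take 5 from right. Merged: [5, 5, 5]
Compare 13 vs 5: take 5 from right. Merged: [5, 5, 5, 5]
Compare 13 vs 11: take 11 from right. Merged: [5, 5, 5, 5, 11]
Append remaining from left: [13]. Merged: [5, 5, 5, 5, 11, 13]

Final merged array: [5, 5, 5, 5, 11, 13]
Total comparisons: 5

The merged array is [5, 5, 5, 5, 11, 13], requiring 5 comparisons. The merge step runs in O(n) time where n is the total number of elements.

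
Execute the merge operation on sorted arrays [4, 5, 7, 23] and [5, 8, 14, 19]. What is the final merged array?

Merging process:

Compare 4 vs 5: take 4 from left. Merged: [4]
Compare 5 vs 5: take 5 from left. Merged: [4, 5]
Compare 7 vs 5: take 5 from right. Merged: [4, 5, 5]
Compare 7 vs 8: take 7 from left. Merged: [4, 5, 5, 7]
Compare 23 vs 8: take 8 from right. Merged: [4, 5, 5, 7, 8]
Compare 23 vs 14: take 14 from right. Merged: [4, 5, 5, 7, 8, 14]
Compare 23 vs 19: take 19 from right. Merged: [4, 5, 5, 7, 8, 14, 19]
Append remaining from left: [23]. Merged: [4, 5, 5, 7, 8, 14, 19, 23]

Final merged array: [4, 5, 5, 7, 8, 14, 19, 23]
Total comparisons: 7

The merged array is [4, 5, 5, 7, 8, 14, 19, 23], requiring 7 comparisons. The merge step runs in O(n) time where n is the total number of elements.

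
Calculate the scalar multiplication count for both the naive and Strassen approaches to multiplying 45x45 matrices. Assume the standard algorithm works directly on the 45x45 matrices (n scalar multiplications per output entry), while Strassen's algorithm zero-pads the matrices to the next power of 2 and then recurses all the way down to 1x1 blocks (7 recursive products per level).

Matrix multiplication for 45x45 matrices:

Strassen's algorithm requires power-of-2 dimensions. Pad 45x45 to 64x64 (next power of 2).

Standard algorithm: 45^3 = 91125 multiplications
Strassen's algorithm: 7^(log2(64)) = 7^6 = 117649 multiplications
Difference: 91125 - 117649 = -26524 (Strassen uses MORE here due to padding overhead — for small or just-over-power-of-2 n, padding can outweigh the per-level savings)

Standard: 91125 multiplications (45^3). Strassen: 117649 multiplications (7^6, after padding to 64x64). Strassen reduces 8 recursive multiplications to 7 at each level.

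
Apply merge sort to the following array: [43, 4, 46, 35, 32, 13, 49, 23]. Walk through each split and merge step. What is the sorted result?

Merge sort trace:

Split: [43, 4, 46, 35, 32, 13, 49, 23] -> [43, 4, 46, 35] and [32, 13, 49, 23]
  Split: [43, 4, 46, 35] -> [43, 4] and [46, 35]
    Split: [43, 4] -> [43] and [4]
    Merge: [43] + [4] -> [4, 43]
    Split: [46, 35] -> [46] and [35]
    Merge: [46] + [35] -> [35, 46]
  Merge: [4, 43] + [35, 46] -> [4, 35, 43, 46]
  Split: [32, 13, 49, 23] -> [32, 13] and [49, 23]
    Split: [32, 13] -> [32] and [13]
    Merge: [32] + [13] -> [13, 32]
    Split: [49, 23] -> [49] and [23]
    Merge: [49] + [23] -> [23, 49]
  Merge: [13, 32] + [23, 49] -> [13, 23, 32, 49]
Merge: [4, 35, 43, 46] + [13, 23, 32, 49] -> [4, 13, 23, 32, 35, 43, 46, 49]

Final sorted array: [4, 13, 23, 32, 35, 43, 46, 49]

The merge sort proceeds by recursively splitting the array and merging sorted halves.
After all merges, the sorted array is [4, 13, 23, 32, 35, 43, 46, 49].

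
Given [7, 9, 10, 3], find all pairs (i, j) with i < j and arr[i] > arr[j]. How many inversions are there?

Finding inversions in [7, 9, 10, 3]:

(0, 3): arr[0]=7 > arr[3]=3
(1, 3): arr[1]=9 > arr[3]=3
(2, 3): arr[2]=10 > arr[3]=3

Total inversions: 3

The array has 3 inversion(s): (0,3), (1,3), (2,3). Each pair (i,j) satisfies i < j and arr[i] > arr[j].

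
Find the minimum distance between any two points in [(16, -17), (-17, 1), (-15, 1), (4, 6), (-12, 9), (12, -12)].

Computing all pairwise distances among 6 points:

d((16, -17), (-17, 1)) = 37.5899
d((16, -17), (-15, 1)) = 35.8469
d((16, -17), (4, 6)) = 25.9422
d((16, -17), (-12, 9)) = 38.2099
d((16, -17), (12, -12)) = 6.4031
d((-17, 1), (-15, 1)) = 2.0 <-- minimum
d((-17, 1), (4, 6)) = 21.587
d((-17, 1), (-12, 9)) = 9.434
d((-17, 1), (12, -12)) = 31.7805
d((-15, 1), (4, 6)) = 19.6469
d((-15, 1), (-12, 9)) = 8.544
d((-15, 1), (12, -12)) = 29.9666
d((4, 6), (-12, 9)) = 16.2788
d((4, 6), (12, -12)) = 19.6977
d((-12, 9), (12, -12)) = 31.8904

Closest pair: (-17, 1) and (-15, 1) with distance 2.0

The closest pair is (-17, 1) and (-15, 1) with Euclidean distance 2.0. For 6 points, brute-force pairwise comparison is shown above. For large n, the divide-and-conquer algorithm (sort by x, recurse on halves, check the dividing strip) achieves O(n log n).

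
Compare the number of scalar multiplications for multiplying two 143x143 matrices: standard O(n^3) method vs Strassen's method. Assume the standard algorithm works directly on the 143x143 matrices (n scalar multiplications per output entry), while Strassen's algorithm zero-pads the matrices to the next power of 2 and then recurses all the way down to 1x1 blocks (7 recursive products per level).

Matrix multiplication for 143x143 matrices:

Strassen's algorithm requires power-of-2 dimensions. Pad 143x143 to 256x256 (next power of 2).

Standard algorithm: 143^3 = 2924207 multiplications
Strassen's algorithm: 7^(log2(256)) = 7^8 = 5764801 multiplications
Difference: 2924207 - 5764801 = -2840594 (Strassen uses MORE here due to padding overhead — for small or just-over-power-of-2 n, padding can outweigh the per-level savings)

Standard: 2924207 multiplications (143^3). Strassen: 5764801 multiplications (7^8, after padding to 256x256). Strassen reduces 8 recursive multiplications to 7 at each level.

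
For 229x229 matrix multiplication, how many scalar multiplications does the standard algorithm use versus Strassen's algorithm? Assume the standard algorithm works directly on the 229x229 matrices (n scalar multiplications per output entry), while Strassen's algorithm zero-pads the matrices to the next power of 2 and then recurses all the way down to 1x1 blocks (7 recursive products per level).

Matrix multiplication for 229x229 matrices:

Strassen's algorithm requires power-of-2 dimensions. Pad 229x229 to 256x256 (next power of 2).

Standard algorithm: 229^3 = 12008989 multiplications
Strassen's algorithm: 7^(log2(256)) = 7^8 = 5764801 multiplications
Savings: 12008989 - 5764801 = 6244188 multiplications

Standard: 12008989 multiplications (229^3). Strassen: 5764801 multiplications (7^8, after padding to 256x256). Strassen reduces 8 recursive multiplications to 7 at each level.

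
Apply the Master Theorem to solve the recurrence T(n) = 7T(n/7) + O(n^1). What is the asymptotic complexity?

Master Theorem for T(n) = 7T(n/7) + O(n^1):

a = 7, b = 7, c = 1
log_b(a) = log_7(7) = 1.0000

Case 2: c = 1 = log_7(7) = 1.0000
T(n) = O(n^1 log n) = O(n log n)

For T(n) = 7T(n/7) + O(n^1): log_7(7) = 1.0000. This is Case 2 of the Master Theorem (c = log_b(a), equal work at all levels), giving O(n log n).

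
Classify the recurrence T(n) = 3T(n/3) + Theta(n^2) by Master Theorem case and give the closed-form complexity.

Master Theorem for T(n) = 3T(n/3) + O(n^2):

a = 3, b = 3, c = 2
log_b(a) = log_3(3) = 1.0000

Case 3: c = 2 > log_3(3) = 1.0000
T(n) = O(n^2) = O(n^2)

For T(n) = 3T(n/3) + O(n^2): log_3(3) = 1.0000. This is Case 3 of the Master Theorem (c > log_b(a), work dominated by root), giving O(n^2).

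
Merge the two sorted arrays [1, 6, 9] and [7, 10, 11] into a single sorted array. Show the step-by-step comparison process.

Merging process:

Compare 1 vs 7: take 1 from left. Merged: [1]
Compare 6 vs 7: take 6 from left. Merged: [1, 6]
Compare 9 vs 7: take 7 from right. Merged: [1, 6, 7]
Compare 9 vs 10: take 9 from left. Merged: [1, 6, 7, 9]
Append remaining from right: [10, 11]. Merged: [1, 6, 7, 9, 10, 11]

Final merged array: [1, 6, 7, 9, 10, 11]
Total comparisons: 4

The merged array is [1, 6, 7, 9, 10, 11], requiring 4 comparisons. The merge step runs in O(n) time where n is the total number of elements.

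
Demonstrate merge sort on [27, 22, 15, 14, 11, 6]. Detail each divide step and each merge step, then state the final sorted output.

Merge sort trace:

Split: [27, 22, 15, 14, 11, 6] -> [27, 22, 15] and [14, 11, 6]
  Split: [27, 22, 15] -> [27] and [22, 15]
    Split: [22, 15] -> [22] and [15]
    Merge: [22] + [15] -> [15, 22]
  Merge: [27] + [15, 22] -> [15, 22, 27]
  Split: [14, 11, 6] -> [14] and [11, 6]
    Split: [11, 6] -> [11] and [6]
    Merge: [11] + [6] -> [6, 11]
  Merge: [14] + [6, 11] -> [6, 11, 14]
Merge: [15, 22, 27] + [6, 11, 14] -> [6, 11, 14, 15, 22, 27]

Final sorted array: [6, 11, 14, 15, 22, 27]

The merge sort proceeds by recursively splitting the array and merging sorted halves.
After all merges, the sorted array is [6, 11, 14, 15, 22, 27].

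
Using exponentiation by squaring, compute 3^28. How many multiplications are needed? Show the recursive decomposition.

Computing 3^28 by squaring (build up from 3^1; each line after the first costs one multiplication):

3^1 = 3
3^2 = (3^1)^2 = 3^2 = 9
3^3 = 3 * 3^2 = 3 * 9 = 27
3^6 = (3^3)^2 = 27^2 = 729
3^7 = 3 * 3^6 = 3 * 729 = 2187
3^14 = (3^7)^2 = 2187^2 = 4782969
3^28 = (3^14)^2 = 4782969^2 = 22876792454961

Result: 22876792454961
Multiplications needed: 6 (6 lines after 3^1)

3^28 = 22876792454961. Using exponentiation by squaring, this requires 6 multiplications. The key idea: if the exponent is even, square the half-power; if odd, multiply by the base once.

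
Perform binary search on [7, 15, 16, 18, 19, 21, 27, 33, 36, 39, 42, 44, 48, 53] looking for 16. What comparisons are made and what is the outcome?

Binary search for 16 in [7, 15, 16, 18, 19, 21, 27, 33, 36, 39, 42, 44, 48, 53]:

lo=0, hi=13, mid=6, arr[mid]=27 -> 27 > 16, search left half
lo=0, hi=5, mid=2, arr[mid]=16 -> Found target at index 2!

Binary search finds 16 at index 2 after 2 comparisons. The search repeatedly halves the search space by comparing with the middle element.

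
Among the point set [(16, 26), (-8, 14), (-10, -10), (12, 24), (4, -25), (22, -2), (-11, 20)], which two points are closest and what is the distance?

Computing all pairwise distances among 7 points:

d((16, 26), (-8, 14)) = 26.8328
d((16, 26), (-10, -10)) = 44.4072
d((16, 26), (12, 24)) = 4.4721 <-- minimum
d((16, 26), (4, -25)) = 52.3927
d((16, 26), (22, -2)) = 28.6356
d((16, 26), (-11, 20)) = 27.6586
d((-8, 14), (-10, -10)) = 24.0832
d((-8, 14), (12, 24)) = 22.3607
d((-8, 14), (4, -25)) = 40.8044
d((-8, 14), (22, -2)) = 34.0
d((-8, 14), (-11, 20)) = 6.7082
d((-10, -10), (12, 24)) = 40.4969
d((-10, -10), (4, -25)) = 20.5183
d((-10, -10), (22, -2)) = 32.9848
d((-10, -10), (-11, 20)) = 30.0167
d((12, 24), (4, -25)) = 49.6488
d((12, 24), (22, -2)) = 27.8568
d((12, 24), (-11, 20)) = 23.3452
d((4, -25), (22, -2)) = 29.2062
d((4, -25), (-11, 20)) = 47.4342
d((22, -2), (-11, 20)) = 39.6611

Closest pair: (16, 26) and (12, 24) with distance 4.4721

The closest pair is (16, 26) and (12, 24) with Euclidean distance 4.4721. For 7 points, brute-force pairwise comparison is shown above. For large n, the divide-and-conquer algorithm (sort by x, recurse on halves, check the dividing strip) achieves O(n log n).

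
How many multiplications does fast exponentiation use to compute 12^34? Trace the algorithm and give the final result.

Computing 12^34 by squaring (build up from 12^1; each line after the first costs one multiplication):

12^1 = 12
12^2 = (12^1)^2 = 12^2 = 144
12^4 = (12^2)^2 = 144^2 = 20736
12^8 = (12^4)^2 = 20736^2 = 429981696
12^16 = (12^8)^2 = 429981696^2 = 184884258895036416
12^17 = 12 * 12^16 = 12 * 184884258895036416 = 2218611106740436992
12^34 = (12^17)^2 = 2218611106740436992^2 = 4922235242952026704037113243122008064

Result: 4922235242952026704037113243122008064
Multiplications needed: 6 (6 lines after 12^1)

12^34 = 4922235242952026704037113243122008064. Using exponentiation by squaring, this requires 6 multiplications. The key idea: if the exponent is even, square the half-power; if odd, multiply by the base once.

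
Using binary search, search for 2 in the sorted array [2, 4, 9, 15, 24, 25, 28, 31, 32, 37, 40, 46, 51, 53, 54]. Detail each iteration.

Binary search for 2 in [2, 4, 9, 15, 24, 25, 28, 31, 32, 37, 40, 46, 51, 53, 54]:

lo=0, hi=14, mid=7, arr[mid]=31 -> 31 > 2, search left half
lo=0, hi=6, mid=3, arr[mid]=15 -> 15 > 2, search left half
lo=0, hi=2, mid=1, arr[mid]=4 -> 4 > 2, search left half
lo=0, hi=0, mid=0, arr[mid]=2 -> Found target at index 0!

Binary search finds 2 at index 0 after 4 comparisons. The search repeatedly halves the search space by comparing with the middle element.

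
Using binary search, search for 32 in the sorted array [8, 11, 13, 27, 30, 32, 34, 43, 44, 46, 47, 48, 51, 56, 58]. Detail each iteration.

Binary search for 32 in [8, 11, 13, 27, 30, 32, 34, 43, 44, 46, 47, 48, 51, 56, 58]:

lo=0, hi=14, mid=7, arr[mid]=43 -> 43 > 32, search left half
lo=0, hi=6, mid=3, arr[mid]=27 -> 27 < 32, search right half
lo=4, hi=6, mid=5, arr[mid]=32 -> Found target at index 5!

Binary search finds 32 at index 5 after 3 comparisons. The search repeatedly halves the search space by comparing with the middle element.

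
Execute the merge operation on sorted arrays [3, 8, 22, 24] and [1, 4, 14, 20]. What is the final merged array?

Merging process:

Compare 3 vs 1: take 1 from right. Merged: [1]
Compare 3 vs 4: take 3 from left. Merged: [1, 3]
Compare 8 vs 4: take 4 from right. Merged: [1, 3, 4]
Compare 8 vs 14: take 8 from left. Merged: [1, 3, 4, 8]
Compare 22 vs 14: take 14 from right. Merged: [1, 3, 4, 8, 14]
Compare 22 vs 20: take 20 from right. Merged: [1, 3, 4, 8, 14, 20]
Append remaining from left: [22, 24]. Merged: [1, 3, 4, 8, 14, 20, 22, 24]

Final merged array: [1, 3, 4, 8, 14, 20, 22, 24]
Total comparisons: 6

The merged array is [1, 3, 4, 8, 14, 20, 22, 24], requiring 6 comparisons. The merge step runs in O(n) time where n is the total number of elements.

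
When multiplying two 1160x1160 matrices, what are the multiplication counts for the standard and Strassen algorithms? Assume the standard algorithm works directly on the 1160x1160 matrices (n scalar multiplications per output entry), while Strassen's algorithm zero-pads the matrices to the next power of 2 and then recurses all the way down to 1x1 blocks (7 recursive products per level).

Matrix multiplication for 1160x1160 matrices:

Strassen's algorithm requires power-of-2 dimensions. Pad 1160x1160 to 2048x2048 (next power of 2).

Standard algorithm: 1160^3 = 1560896000 multiplications
Strassen's algorithm: 7^(log2(2048)) = 7^11 = 1977326743 multiplications
Difference: 1560896000 - 1977326743 = -416430743 (Strassen uses MORE here due to padding overhead — for small or just-over-power-of-2 n, padding can outweigh the per-level savings)

Standard: 1560896000 multiplications (1160^3). Strassen: 1977326743 multiplications (7^11, after padding to 2048x2048). Strassen reduces 8 recursive multiplications to 7 at each level.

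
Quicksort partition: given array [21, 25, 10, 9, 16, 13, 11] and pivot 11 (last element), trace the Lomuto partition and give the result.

Lomuto partition with pivot = 11:

Initial array: [21, 25, 10, 9, 16, 13, 11]

arr[0]=21 > 11: no swap
arr[1]=25 > 11: no swap
arr[2]=10 <= 11: swap with position 0, array becomes [10, 25, 21, 9, 16, 13, 11]
arr[3]=9 <= 11: swap with position 1, array becomes [10, 9, 21, 25, 16, 13, 11]
arr[4]=16 > 11: no swap
arr[5]=13 > 11: no swap

Place pivot at position 2: [10, 9, 11, 25, 16, 13, 21]
Pivot position: 2

After partitioning with pivot 11, the array becomes [10, 9, 11, 25, 16, 13, 21]. The pivot is placed at index 2. All elements to the left of the pivot are <= 11, and all elements to the right are > 11.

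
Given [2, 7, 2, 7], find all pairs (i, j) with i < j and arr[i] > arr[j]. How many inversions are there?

Finding inversions in [2, 7, 2, 7]:

(1, 2): arr[1]=7 > arr[2]=2

Total inversions: 1

The array has 1 inversion(s): (1,2). Each pair (i,j) satisfies i < j and arr[i] > arr[j].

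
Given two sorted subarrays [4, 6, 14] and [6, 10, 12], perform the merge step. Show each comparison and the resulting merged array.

Merging process:

Compare 4 vs 6: take 4 from left. Merged: [4]
Compare 6 vs 6: take 6 from left. Merged: [4, 6]
Compare 14 vs 6: take 6 from right. Merged: [4, 6, 6]
Compare 14 vs 10: take 10 from right. Merged: [4, 6, 6, 10]
Compare 14 vs 12: take 12 from right. Merged: [4, 6, 6, 10, 12]
Append remaining from left: [14]. Merged: [4, 6, 6, 10, 12, 14]

Final merged array: [4, 6, 6, 10, 12, 14]
Total comparisons: 5

The merged array is [4, 6, 6, 10, 12, 14], requiring 5 comparisons. The merge step runs in O(n) time where n is the total number of elements.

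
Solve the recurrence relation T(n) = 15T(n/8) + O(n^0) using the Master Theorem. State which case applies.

Master Theorem for T(n) = 15T(n/8) + O(n^0):

a = 15, b = 8, c = 0
log_b(a) = log_8(15) = 1.3023

Case 1: c = 0 < log_8(15) = 1.3023
T(n) = O(n^(log_8 15))

For T(n) = 15T(n/8) + O(n^0): log_8(15) = 1.3023. This is Case 1 of the Master Theorem (c < log_b(a), work dominated by leaves), giving O(n^(log_8 15)).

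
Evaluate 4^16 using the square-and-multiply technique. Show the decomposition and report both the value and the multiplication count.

Computing 4^16 by squaring (build up from 4^1; each line after the first costs one multiplication):

4^1 = 4
4^2 = (4^1)^2 = 4^2 = 16
4^4 = (4^2)^2 = 16^2 = 256
4^8 = (4^4)^2 = 256^2 = 65536
4^16 = (4^8)^2 = 65536^2 = 4294967296

Result: 4294967296
Multiplications needed: 4 (4 lines after 4^1)

4^16 = 4294967296. Using exponentiation by squaring, this requires 4 multiplications. The key idea: if the exponent is even, square the half-power; if odd, multiply by the base once.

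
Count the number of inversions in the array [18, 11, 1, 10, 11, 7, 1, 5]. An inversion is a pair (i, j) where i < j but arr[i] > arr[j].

Finding inversions in [18, 11, 1, 10, 11, 7, 1, 5]:

(0, 1): arr[0]=18 > arr[1]=11
(0, 2): arr[0]=18 > arr[2]=1
(0, 3): arr[0]=18 > arr[3]=10
(0, 4): arr[0]=18 > arr[4]=11
(0, 5): arr[0]=18 > arr[5]=7
(0, 6): arr[0]=18 > arr[6]=1
(0, 7): arr[0]=18 > arr[7]=5
(1, 2): arr[1]=11 > arr[2]=1
(1, 3): arr[1]=11 > arr[3]=10
(1, 5): arr[1]=11 > arr[5]=7
(1, 6): arr[1]=11 > arr[6]=1
(1, 7): arr[1]=11 > arr[7]=5
(3, 5): arr[3]=10 > arr[5]=7
(3, 6): arr[3]=10 > arr[6]=1
(3, 7): arr[3]=10 > arr[7]=5
(4, 5): arr[4]=11 > arr[5]=7
(4, 6): arr[4]=11 > arr[6]=1
(4, 7): arr[4]=11 > arr[7]=5
(5, 6): arr[5]=7 > arr[6]=1
(5, 7): arr[5]=7 > arr[7]=5

Total inversions: 20

The array has 20 inversion(s): (0,1), (0,2), (0,3), (0,4), (0,5), (0,6), (0,7), (1,2), (1,3), (1,5), (1,6), (1,7), (3,5), (3,6), (3,7), (4,5), (4,6), (4,7), (5,6), (5,7). Each pair (i,j) satisfies i < j and arr[i] > arr[j].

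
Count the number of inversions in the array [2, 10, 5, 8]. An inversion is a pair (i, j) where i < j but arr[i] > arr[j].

Finding inversions in [2, 10, 5, 8]:

(1, 2): arr[1]=10 > arr[2]=5
(1, 3): arr[1]=10 > arr[3]=8

Total inversions: 2

The array has 2 inversion(s): (1,2), (1,3). Each pair (i,j) satisfies i < j and arr[i] > arr[j].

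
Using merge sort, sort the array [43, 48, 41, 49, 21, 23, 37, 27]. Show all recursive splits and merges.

Merge sort trace:

Split: [43, 48, 41, 49, 21, 23, 37, 27] -> [43, 48, 41, 49] and [21, 23, 37, 27]
  Split: [43, 48, 41, 49] -> [43, 48] and [41, 49]
    Split: [43, 48] -> [43] and [48]
    Merge: [43] + [48] -> [43, 48]
    Split: [41, 49] -> [41] and [49]
    Merge: [41] + [49] -> [41, 49]
  Merge: [43, 48] + [41, 49] -> [41, 43, 48, 49]
  Split: [21, 23, 37, 27] -> [21, 23] and [37, 27]
    Split: [21, 23] -> [21] and [23]
    Merge: [21] + [23] -> [21, 23]
    Split: [37, 27] -> [37] and [27]
    Merge: [37] + [27] -> [27, 37]
  Merge: [21, 23] + [27, 37] -> [21, 23, 27, 37]
Merge: [41, 43, 48, 49] + [21, 23, 27, 37] -> [21, 23, 27, 37, 41, 43, 48, 49]

Final sorted array: [21, 23, 27, 37, 41, 43, 48, 49]

The merge sort proceeds by recursively splitting the array and merging sorted halves.
After all merges, the sorted array is [21, 23, 27, 37, 41, 43, 48, 49].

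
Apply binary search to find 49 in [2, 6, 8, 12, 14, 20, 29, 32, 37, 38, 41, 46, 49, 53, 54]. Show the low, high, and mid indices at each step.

Binary search for 49 in [2, 6, 8, 12, 14, 20, 29, 32, 37, 38, 41, 46, 49, 53, 54]:

lo=0, hi=14, mid=7, arr[mid]=32 -> 32 < 49, search right half
lo=8, hi=14, mid=11, arr[mid]=46 -> 46 < 49, search right half
lo=12, hi=14, mid=13, arr[mid]=53 -> 53 > 49, search left half
lo=12, hi=12, mid=12, arr[mid]=49 -> Found target at index 12!

Binary search finds 49 at index 12 after 4 comparisons. The search repeatedly halves the search space by comparing with the middle element.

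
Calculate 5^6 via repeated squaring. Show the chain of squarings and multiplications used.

Computing 5^6 by squaring (build up from 5^1; each line after the first costs one multiplication):

5^1 = 5
5^2 = (5^1)^2 = 5^2 = 25
5^3 = 5 * 5^2 = 5 * 25 = 125
5^6 = (5^3)^2 = 125^2 = 15625

Result: 15625
Multiplications needed: 3 (3 lines after 5^1)

5^6 = 15625. Using exponentiation by squaring, this requires 3 multiplications. The key idea: if the exponent is even, square the half-power; if odd, multiply by the base once.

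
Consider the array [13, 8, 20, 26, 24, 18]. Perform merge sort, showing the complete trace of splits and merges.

Merge sort trace:

Split: [13, 8, 20, 26, 24, 18] -> [13, 8, 20] and [26, 24, 18]
  Split: [13, 8, 20] -> [13] and [8, 20]
    Split: [8, 20] -> [8] and [20]
    Merge: [8] + [20] -> [8, 20]
  Merge: [13] + [8, 20] -> [8, 13, 20]
  Split: [26, 24, 18] -> [26] and [24, 18]
    Split: [24, 18] -> [24] and [18]
    Merge: [24] + [18] -> [18, 24]
  Merge: [26] + [18, 24] -> [18, 24, 26]
Merge: [8, 13, 20] + [18, 24, 26] -> [8, 13, 18, 20, 24, 26]

Final sorted array: [8, 13, 18, 20, 24, 26]

The merge sort proceeds by recursively splitting the array and merging sorted halves.
After all merges, the sorted array is [8, 13, 18, 20, 24, 26].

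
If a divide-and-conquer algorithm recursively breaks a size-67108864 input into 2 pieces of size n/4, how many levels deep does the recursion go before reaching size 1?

For divide and conquer with division factor 4:

Problem sizes at each level:
Level 0: 67108864
Level 1: 16777216
Level 2: 4194304
Level 3: 1048576
Level 4: 262144
Level 5: 65536
Level 6: 16384
Level 7: 4096
Level 8: 1024
Level 9: 256
Level 10: 64
Level 11: 16
Level 12: 4
Level 13: 1

The root is level 0 and the size-1 base case is level 13 (the tree spans levels 0 through 13, i.e. 14 levels counting the root), so the depth is the number of divisions: log_4(67108864) = 13

The recursion tree depth is log_4(67108864) = 13. At each level, the problem size is divided by 4, so it takes 13 divisions to reduce to a base case of size 1. The algorithm makes 2 recursive calls at each level.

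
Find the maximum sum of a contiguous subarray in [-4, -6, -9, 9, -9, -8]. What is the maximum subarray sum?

Using Kadane's algorithm on [-4, -6, -9, 9, -9, -8]:

Scanning through the array:
Position 1 (value -6): max_ending_here = -6, max_so_far = -4
Position 2 (value -9): max_ending_here = -9, max_so_far = -4
Position 3 (value 9): max_ending_here = 9, max_so_far = 9
Position 4 (value -9): max_ending_here = 0, max_so_far = 9
Position 5 (value -8): max_ending_here = -8, max_so_far = 9

Maximum subarray: [9]
Maximum sum: 9

The maximum subarray is [9] with sum 9. This subarray runs from index 3 to index 3.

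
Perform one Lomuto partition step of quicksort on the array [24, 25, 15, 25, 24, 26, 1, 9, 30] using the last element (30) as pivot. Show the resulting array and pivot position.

Lomuto partition with pivot = 30:

Initial array: [24, 25, 15, 25, 24, 26, 1, 9, 30]

arr[0]=24 <= 30: swap with position 0, array becomes [24, 25, 15, 25, 24, 26, 1, 9, 30]
arr[1]=25 <= 30: swap with position 1, array becomes [24, 25, 15, 25, 24, 26, 1, 9, 30]
arr[2]=15 <= 30: swap with position 2, array becomes [24, 25, 15, 25, 24, 26, 1, 9, 30]
arr[3]=25 <= 30: swap with position 3, array becomes [24, 25, 15, 25, 24, 26, 1, 9, 30]
arr[4]=24 <= 30: swap with position 4, array becomes [24, 25, 15, 25, 24, 26, 1, 9, 30]
arr[5]=26 <= 30: swap with position 5, array becomes [24, 25, 15, 25, 24, 26, 1, 9, 30]
arr[6]=1 <= 30: swap with position 6, array becomes [24, 25, 15, 25, 24, 26, 1, 9, 30]
arr[7]=9 <= 30: swap with position 7, array becomes [24, 25, 15, 25, 24, 26, 1, 9, 30]

Place pivot at position 8: [24, 25, 15, 25, 24, 26, 1, 9, 30]
Pivot position: 8

After partitioning with pivot 30, the array becomes [24, 25, 15, 25, 24, 26, 1, 9, 30]. The pivot is placed at index 8. All elements to the left of the pivot are <= 30, and all elements to the right are > 30.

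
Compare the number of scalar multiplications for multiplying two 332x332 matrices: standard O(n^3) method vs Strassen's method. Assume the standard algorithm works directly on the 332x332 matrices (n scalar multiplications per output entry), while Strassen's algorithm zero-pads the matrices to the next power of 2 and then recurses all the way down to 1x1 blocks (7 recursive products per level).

Matrix multiplication for 332x332 matrices:

Strassen's algorithm requires power-of-2 dimensions. Pad 332x332 to 512x512 (next power of 2).

Standard algorithm: 332^3 = 36594368 multiplications
Strassen's algorithm: 7^(log2(512)) = 7^9 = 40353607 multiplications
Difference: 36594368 - 40353607 = -3759239 (Strassen uses MORE here due to padding overhead — for small or just-over-power-of-2 n, padding can outweigh the per-level savings)

Standard: 36594368 multiplications (332^3). Strassen: 40353607 multiplications (7^9, after padding to 512x512). Strassen reduces 8 recursive multiplications to 7 at each level.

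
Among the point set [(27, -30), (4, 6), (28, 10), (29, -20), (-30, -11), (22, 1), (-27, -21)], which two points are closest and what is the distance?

Computing all pairwise distances among 7 points:

d((27, -30), (4, 6)) = 42.72
d((27, -30), (28, 10)) = 40.0125
d((27, -30), (29, -20)) = 10.198 <-- minimum
d((27, -30), (-30, -11)) = 60.0833
d((27, -30), (22, 1)) = 31.4006
d((27, -30), (-27, -21)) = 54.7449
d((4, 6), (28, 10)) = 24.3311
d((4, 6), (29, -20)) = 36.0694
d((4, 6), (-30, -11)) = 38.0132
d((4, 6), (22, 1)) = 18.6815
d((4, 6), (-27, -21)) = 41.1096
d((28, 10), (29, -20)) = 30.0167
d((28, 10), (-30, -11)) = 61.6847
d((28, 10), (22, 1)) = 10.8167
d((28, 10), (-27, -21)) = 63.1348
d((29, -20), (-30, -11)) = 59.6825
d((29, -20), (22, 1)) = 22.1359
d((29, -20), (-27, -21)) = 56.0089
d((-30, -11), (22, 1)) = 53.3667
d((-30, -11), (-27, -21)) = 10.4403
d((22, 1), (-27, -21)) = 53.7122

Closest pair: (27, -30) and (29, -20) with distance 10.198

The closest pair is (27, -30) and (29, -20) with Euclidean distance 10.198. For 7 points, brute-force pairwise comparison is shown above. For large n, the divide-and-conquer algorithm (sort by x, recurse on halves, check the dividing strip) achieves O(n log n).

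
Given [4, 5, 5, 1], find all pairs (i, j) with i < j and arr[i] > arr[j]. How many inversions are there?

Finding inversions in [4, 5, 5, 1]:

(0, 3): arr[0]=4 > arr[3]=1
(1, 3): arr[1]=5 > arr[3]=1
(2, 3): arr[2]=5 > arr[3]=1

Total inversions: 3

The array has 3 inversion(s): (0,3), (1,3), (2,3). Each pair (i,j) satisfies i < j and arr[i] > arr[j].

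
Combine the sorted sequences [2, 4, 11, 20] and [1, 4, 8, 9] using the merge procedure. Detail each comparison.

Merging process:

Compare 2 vs 1: take 1 from right. Merged: [1]
Compare 2 vs 4: take 2 from left. Merged: [1, 2]
Compare 4 vs 4: take 4 from left. Merged: [1, 2, 4]
Compare 11 vs 4: take 4 from right. Merged: [1, 2, 4, 4]
Compare 11 vs 8: take 8 from right. Merged: [1, 2, 4, 4, 8]
Compare 11 vs 9: take 9 from right. Merged: [1, 2, 4, 4, 8, 9]
Append remaining from left: [11, 20]. Merged: [1, 2, 4, 4, 8, 9, 11, 20]

Final merged array: [1, 2, 4, 4, 8, 9, 11, 20]
Total comparisons: 6

The merged array is [1, 2, 4, 4, 8, 9, 11, 20], requiring 6 comparisons. The merge step runs in O(n) time where n is the total number of elements.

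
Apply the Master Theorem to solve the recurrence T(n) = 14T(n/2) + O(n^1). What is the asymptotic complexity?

Master Theorem for T(n) = 14T(n/2) + O(n^1):

a = 14, b = 2, c = 1
log_b(a) = log_2(14) = 3.8074

Case 1: c = 1 < log_2(14) = 3.8074
T(n) = O(n^(log_2 14))

For T(n) = 14T(n/2) + O(n^1): log_2(14) = 3.8074. This is Case 1 of the Master Theorem (c < log_b(a), work dominated by leaves), giving O(n^(log_2 14)).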